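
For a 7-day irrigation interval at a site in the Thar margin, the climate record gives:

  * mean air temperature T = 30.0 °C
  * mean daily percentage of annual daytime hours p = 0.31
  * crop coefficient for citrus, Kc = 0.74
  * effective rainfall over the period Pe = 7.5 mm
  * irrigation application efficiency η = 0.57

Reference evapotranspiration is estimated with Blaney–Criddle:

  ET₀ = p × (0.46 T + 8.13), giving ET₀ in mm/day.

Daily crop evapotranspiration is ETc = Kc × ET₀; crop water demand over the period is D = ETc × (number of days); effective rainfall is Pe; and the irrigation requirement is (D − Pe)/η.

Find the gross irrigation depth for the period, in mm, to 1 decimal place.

ET₀ = 0.31 × (0.46 × 30.0 + 8.13) = 0.31 × 21.930 = 6.7983 mm/d
ETc = Kc × ET₀ = 0.74 × 6.7983 = 5.0307 mm/d
Crop demand D = ETc × 7 d = 5.0307 × 7 = 35.215 mm
D − Pe = 35.215 − 7.5 = 27.715 mm
Gross irrigation = 27.715 / 0.57 = 48.623 mm

48.6 mm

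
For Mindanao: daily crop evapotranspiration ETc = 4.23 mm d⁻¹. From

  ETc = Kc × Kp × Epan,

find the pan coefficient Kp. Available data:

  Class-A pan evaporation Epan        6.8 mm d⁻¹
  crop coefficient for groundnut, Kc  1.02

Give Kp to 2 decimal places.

ETc = Kc × Kp × Epan  ⇒  Kp = ETc / (Kc × Epan)
Kp = 4.23 / (1.02 × 6.8) = 4.23 / 6.936 = 0.6099

0.61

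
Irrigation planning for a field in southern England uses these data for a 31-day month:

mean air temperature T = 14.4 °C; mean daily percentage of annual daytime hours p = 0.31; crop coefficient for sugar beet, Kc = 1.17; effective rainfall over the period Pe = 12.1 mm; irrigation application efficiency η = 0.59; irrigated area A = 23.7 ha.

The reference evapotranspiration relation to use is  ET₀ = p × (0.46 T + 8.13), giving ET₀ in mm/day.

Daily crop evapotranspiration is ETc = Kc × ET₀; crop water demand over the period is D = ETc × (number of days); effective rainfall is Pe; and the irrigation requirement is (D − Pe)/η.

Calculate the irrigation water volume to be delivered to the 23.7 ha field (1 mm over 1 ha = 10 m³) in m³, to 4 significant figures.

ET₀ = 0.31 × (0.46 × 14.4 + 8.13) = 0.31 × 14.754 = 4.5737 mm/d
ETc = Kc × ET₀ = 1.17 × 4.5737 = 5.3512 mm/d
Crop demand D = ETc × 31 d = 5.3512 × 31 = 165.887 mm
D − Pe = 165.887 − 12.1 = 153.787 mm
Gross irrigation = 153.787 / 0.59 = 260.656 mm
Volume = 260.656 mm × 23.7 ha × 10 = 61775.5 m³

61780 m³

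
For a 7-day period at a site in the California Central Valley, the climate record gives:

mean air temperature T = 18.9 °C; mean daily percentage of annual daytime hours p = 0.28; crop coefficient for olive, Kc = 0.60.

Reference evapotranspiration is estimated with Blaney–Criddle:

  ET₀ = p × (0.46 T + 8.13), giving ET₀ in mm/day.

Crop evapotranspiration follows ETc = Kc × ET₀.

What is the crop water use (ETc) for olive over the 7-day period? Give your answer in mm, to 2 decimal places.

ET₀ = 0.28 × (0.46 × 18.9 + 8.13) = 0.28 × 16.824 = 4.7107 mm/d
ETc = Kc × ET₀ = 0.60 × 4.7107 = 2.8264 mm/d
Over 7 days: 2.8264 × 7 = 19.785 mm

19.79 mm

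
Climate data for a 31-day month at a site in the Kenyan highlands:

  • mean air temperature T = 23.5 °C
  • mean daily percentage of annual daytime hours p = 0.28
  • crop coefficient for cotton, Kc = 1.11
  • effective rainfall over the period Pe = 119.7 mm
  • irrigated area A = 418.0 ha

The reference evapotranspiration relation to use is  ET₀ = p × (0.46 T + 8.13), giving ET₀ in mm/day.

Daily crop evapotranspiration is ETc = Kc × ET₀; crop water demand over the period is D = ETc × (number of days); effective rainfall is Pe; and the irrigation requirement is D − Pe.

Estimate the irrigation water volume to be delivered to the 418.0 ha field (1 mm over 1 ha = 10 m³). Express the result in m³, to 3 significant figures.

ET₀ = 0.28 × (0.46 × 23.5 + 8.13) = 0.28 × 18.940 = 5.3032 mm/d
ETc = Kc × ET₀ = 1.11 × 5.3032 = 5.8866 mm/d
Crop demand D = ETc × 31 d = 5.8866 × 31 = 182.485 mm
D − Pe = 182.485 − 119.7 = 62.785 mm
Volume = 62.785 mm × 418.0 ha × 10 = 262441.3 m³

262000 m³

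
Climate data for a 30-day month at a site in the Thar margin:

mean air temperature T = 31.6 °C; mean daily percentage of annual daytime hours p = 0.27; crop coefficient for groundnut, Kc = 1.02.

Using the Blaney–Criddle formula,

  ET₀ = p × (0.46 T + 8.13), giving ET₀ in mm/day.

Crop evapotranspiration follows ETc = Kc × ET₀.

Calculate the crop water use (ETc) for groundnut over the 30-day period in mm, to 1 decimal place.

187.3 mm

ET₀ = 0.27 × (0.46 × 31.6 + 8.13) = 0.27 × 22.666 = 6.1198 mm/d
ETc = Kc × ET₀ = 1.02 × 6.1198 = 6.2422 mm/d
Over 30 days: 6.2422 × 30 = 187.266 mm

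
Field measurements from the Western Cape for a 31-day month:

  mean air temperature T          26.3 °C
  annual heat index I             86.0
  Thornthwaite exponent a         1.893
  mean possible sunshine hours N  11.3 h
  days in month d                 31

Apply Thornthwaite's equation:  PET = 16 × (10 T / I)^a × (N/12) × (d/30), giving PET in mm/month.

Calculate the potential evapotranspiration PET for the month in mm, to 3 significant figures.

129 mm

10T/I = 10 × 26.3 / 86.0 = 3.0581
(10T/I)^a = 3.0581^1.893 = 8.2977
Uncorrected PET = 16 × 8.2977 = 132.763 mm
Correction = (N/12)(d/30) = (11.3/12)(31/30) = 0.9731
PET = 132.763 × 0.9731 = 129.192 mm/month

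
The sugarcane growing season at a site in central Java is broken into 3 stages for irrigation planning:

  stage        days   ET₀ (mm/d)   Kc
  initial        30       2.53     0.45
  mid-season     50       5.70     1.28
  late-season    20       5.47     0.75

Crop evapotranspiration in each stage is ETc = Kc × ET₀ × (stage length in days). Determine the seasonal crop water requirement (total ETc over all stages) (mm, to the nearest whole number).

initial: 0.45 × 2.53 × 30 = 34.16 mm
mid-season: 1.28 × 5.70 × 50 = 364.80 mm
late-season: 0.75 × 5.47 × 20 = 82.05 mm
Seasonal total = 481.01 mm

481 mm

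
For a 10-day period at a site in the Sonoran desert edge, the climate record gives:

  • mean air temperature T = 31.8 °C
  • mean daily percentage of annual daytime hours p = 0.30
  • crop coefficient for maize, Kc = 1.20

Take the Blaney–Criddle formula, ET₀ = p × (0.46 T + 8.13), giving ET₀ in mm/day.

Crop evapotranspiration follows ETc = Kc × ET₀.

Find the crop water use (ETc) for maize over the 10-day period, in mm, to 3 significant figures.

ET₀ = 0.30 × (0.46 × 31.8 + 8.13) = 0.30 × 22.758 = 6.8274 mm/d
ETc = Kc × ET₀ = 1.20 × 6.8274 = 8.1929 mm/d
Over 10 days: 8.1929 × 10 = 81.929 mm

81.9 mm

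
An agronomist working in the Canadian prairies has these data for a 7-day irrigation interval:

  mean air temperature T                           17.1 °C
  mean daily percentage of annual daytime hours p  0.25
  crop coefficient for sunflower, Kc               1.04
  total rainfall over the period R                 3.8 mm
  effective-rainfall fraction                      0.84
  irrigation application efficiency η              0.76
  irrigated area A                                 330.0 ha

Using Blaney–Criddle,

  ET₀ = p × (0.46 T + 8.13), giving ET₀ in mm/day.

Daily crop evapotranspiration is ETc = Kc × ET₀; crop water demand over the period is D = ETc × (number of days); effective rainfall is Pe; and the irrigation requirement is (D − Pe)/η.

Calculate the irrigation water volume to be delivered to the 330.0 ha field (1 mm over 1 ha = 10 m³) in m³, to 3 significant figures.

ET₀ = 0.25 × (0.46 × 17.1 + 8.13) = 0.25 × 15.996 = 3.9990 mm/d
ETc = Kc × ET₀ = 1.04 × 3.9990 = 4.1590 mm/d
Crop demand D = ETc × 7 d = 4.1590 × 7 = 29.113 mm
Pe = 0.84 × 3.8 = 3.192 mm
D − Pe = 29.113 − 3.192 = 25.921 mm
Gross irrigation = 25.921 / 0.76 = 34.107 mm
Volume = 34.107 mm × 330.0 ha × 10 = 112553.1 m³

113000 m³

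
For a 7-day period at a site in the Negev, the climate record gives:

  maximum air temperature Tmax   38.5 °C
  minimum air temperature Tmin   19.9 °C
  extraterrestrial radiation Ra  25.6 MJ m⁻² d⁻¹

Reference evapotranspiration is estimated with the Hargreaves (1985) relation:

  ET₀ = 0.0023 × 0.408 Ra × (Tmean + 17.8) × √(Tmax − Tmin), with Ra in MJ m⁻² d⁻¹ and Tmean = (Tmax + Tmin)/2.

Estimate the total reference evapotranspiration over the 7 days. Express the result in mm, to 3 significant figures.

34.1 mm

Tmean = (38.5 + 19.9)/2 = 29.20 °C
0.408 Ra = 0.408 × 25.6 = 10.4448 mm/d equivalent
ET₀ = 0.0023 × 10.4448 × (29.20 + 17.8) × √18.6 = 0.0023 × 10.4448 × 47.00 × 4.3128 = 4.8695 mm/d
Over 7 days: 4.8695 × 7 = 34.087 mm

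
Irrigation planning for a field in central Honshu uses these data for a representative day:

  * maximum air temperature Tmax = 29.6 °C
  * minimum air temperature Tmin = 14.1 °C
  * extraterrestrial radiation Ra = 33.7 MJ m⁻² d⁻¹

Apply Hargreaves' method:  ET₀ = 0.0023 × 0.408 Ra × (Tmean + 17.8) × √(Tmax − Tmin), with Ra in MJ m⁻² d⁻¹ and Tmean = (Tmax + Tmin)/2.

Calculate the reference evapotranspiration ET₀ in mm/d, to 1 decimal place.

Tmean = (29.6 + 14.1)/2 = 21.85 °C
0.408 Ra = 0.408 × 33.7 = 13.7496 mm/d equivalent
ET₀ = 0.0023 × 13.7496 × (21.85 + 17.8) × √15.5 = 0.0023 × 13.7496 × 39.65 × 3.9370 = 4.9366 mm/d

4.9 mm/d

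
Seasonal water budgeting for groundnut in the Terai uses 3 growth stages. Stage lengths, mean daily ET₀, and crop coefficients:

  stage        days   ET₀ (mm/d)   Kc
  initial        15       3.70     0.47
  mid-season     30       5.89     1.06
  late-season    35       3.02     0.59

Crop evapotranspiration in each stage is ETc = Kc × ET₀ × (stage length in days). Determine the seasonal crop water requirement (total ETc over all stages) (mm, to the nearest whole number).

276 mm

initial: 0.47 × 3.70 × 15 = 26.09 mm
mid-season: 1.06 × 5.89 × 30 = 187.30 mm
late-season: 0.59 × 3.02 × 35 = 62.36 mm
Seasonal total = 275.75 mm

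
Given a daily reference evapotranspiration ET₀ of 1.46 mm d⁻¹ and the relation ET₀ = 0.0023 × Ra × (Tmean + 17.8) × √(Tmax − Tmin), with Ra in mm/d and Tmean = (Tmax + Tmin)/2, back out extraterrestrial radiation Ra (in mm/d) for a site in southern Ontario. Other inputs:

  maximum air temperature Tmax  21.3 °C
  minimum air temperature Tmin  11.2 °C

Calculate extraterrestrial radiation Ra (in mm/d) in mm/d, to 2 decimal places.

5.87 mm/d

Tmean = 16.25 °C; √ΔT = 3.1780
Ra = ET₀ / [0.0023 × (Tmean+17.8) × √ΔT] = 1.46 / (0.0023 × 34.05 × 3.1780) = 5.866 mm/d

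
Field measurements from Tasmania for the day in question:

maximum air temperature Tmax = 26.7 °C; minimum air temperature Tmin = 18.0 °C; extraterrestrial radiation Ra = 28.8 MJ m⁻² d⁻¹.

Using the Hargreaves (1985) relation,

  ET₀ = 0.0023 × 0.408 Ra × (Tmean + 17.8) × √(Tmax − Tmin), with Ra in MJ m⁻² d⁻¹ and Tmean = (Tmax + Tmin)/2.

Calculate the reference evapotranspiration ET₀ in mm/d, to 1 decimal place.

3.2 mm/d

Tmean = (26.7 + 18.0)/2 = 22.35 °C
0.408 Ra = 0.408 × 28.8 = 11.7504 mm/d equivalent
ET₀ = 0.0023 × 11.7504 × (22.35 + 17.8) × √8.7 = 0.0023 × 11.7504 × 40.15 × 2.9496 = 3.2006 mm/d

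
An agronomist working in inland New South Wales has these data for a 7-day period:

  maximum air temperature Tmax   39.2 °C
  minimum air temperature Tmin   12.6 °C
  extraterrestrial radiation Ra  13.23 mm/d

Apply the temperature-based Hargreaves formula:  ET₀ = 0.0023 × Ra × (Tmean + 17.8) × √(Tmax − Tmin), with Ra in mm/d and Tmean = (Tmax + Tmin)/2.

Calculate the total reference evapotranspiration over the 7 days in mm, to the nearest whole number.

Tmean = (39.2 + 12.6)/2 = 25.90 °C
ET₀ = 0.0023 × 13.23 × (25.90 + 17.8) × √26.6 = 0.0023 × 13.23 × 43.70 × 5.1575 = 6.8582 mm/d
Over 7 days: 6.8582 × 7 = 48.007 mm

48 mm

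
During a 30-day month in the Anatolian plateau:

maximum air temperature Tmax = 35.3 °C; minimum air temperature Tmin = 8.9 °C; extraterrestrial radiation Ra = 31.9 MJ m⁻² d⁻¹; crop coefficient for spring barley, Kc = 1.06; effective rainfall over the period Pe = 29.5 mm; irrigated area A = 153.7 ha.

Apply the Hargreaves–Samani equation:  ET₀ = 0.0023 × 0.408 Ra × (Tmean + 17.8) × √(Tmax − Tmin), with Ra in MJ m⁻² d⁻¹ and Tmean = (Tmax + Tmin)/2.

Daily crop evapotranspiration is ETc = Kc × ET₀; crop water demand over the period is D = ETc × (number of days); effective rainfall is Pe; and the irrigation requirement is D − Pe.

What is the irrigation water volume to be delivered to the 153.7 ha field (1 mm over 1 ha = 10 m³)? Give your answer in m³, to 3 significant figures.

255000 m³

Tmean = (35.3 + 8.9)/2 = 22.10 °C
0.408 Ra = 0.408 × 31.9 = 13.0152 mm/d equivalent
ET₀ = 0.0023 × 13.0152 × (22.10 + 17.8) × √26.4 = 0.0023 × 13.0152 × 39.90 × 5.1381 = 6.1370 mm/d
ETc = Kc × ET₀ = 1.06 × 6.1370 = 6.5052 mm/d
Crop demand D = ETc × 30 d = 6.5052 × 30 = 195.156 mm
D − Pe = 195.156 − 29.5 = 165.656 mm
Volume = 165.656 mm × 153.7 ha × 10 = 254613.3 m³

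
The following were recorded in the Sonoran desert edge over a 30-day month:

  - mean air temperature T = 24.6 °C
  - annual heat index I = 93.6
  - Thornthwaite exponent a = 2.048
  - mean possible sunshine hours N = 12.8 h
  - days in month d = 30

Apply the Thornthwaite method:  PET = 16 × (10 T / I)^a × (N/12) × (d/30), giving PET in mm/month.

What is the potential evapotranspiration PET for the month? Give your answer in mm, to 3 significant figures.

10T/I = 10 × 24.6 / 93.6 = 2.6282
(10T/I)^a = 2.6282^2.048 = 7.2354
Uncorrected PET = 16 × 7.2354 = 115.766 mm
Correction = (N/12)(d/30) = (12.8/12)(30/30) = 1.0667
PET = 115.766 × 1.0667 = 123.488 mm/month

123 mm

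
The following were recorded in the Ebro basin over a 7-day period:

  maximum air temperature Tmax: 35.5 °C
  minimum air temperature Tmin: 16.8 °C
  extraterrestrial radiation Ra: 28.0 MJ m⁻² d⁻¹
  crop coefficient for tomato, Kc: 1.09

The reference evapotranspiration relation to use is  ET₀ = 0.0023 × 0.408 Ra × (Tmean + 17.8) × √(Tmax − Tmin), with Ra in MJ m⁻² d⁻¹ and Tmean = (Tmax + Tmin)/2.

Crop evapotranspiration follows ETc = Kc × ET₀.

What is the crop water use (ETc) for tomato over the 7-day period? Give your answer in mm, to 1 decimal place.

38.1 mm

Tmean = (35.5 + 16.8)/2 = 26.15 °C
0.408 Ra = 0.408 × 28.0 = 11.4240 mm/d equivalent
ET₀ = 0.0023 × 11.4240 × (26.15 + 17.8) × √18.7 = 0.0023 × 11.4240 × 43.95 × 4.3243 = 4.9937 mm/d
ETc = Kc × ET₀ = 1.09 × 4.9937 = 5.4431 mm/d
Over 7 days: 5.4431 × 7 = 38.102 mm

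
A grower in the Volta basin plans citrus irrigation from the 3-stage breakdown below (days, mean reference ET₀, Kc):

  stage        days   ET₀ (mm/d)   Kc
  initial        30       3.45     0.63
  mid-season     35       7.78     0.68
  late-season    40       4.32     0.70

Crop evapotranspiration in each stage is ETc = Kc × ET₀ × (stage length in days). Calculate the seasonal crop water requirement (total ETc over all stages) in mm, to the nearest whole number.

initial: 0.63 × 3.45 × 30 = 65.21 mm
mid-season: 0.68 × 7.78 × 35 = 185.16 mm
late-season: 0.70 × 4.32 × 40 = 120.96 mm
Seasonal total = 371.33 mm

371 mm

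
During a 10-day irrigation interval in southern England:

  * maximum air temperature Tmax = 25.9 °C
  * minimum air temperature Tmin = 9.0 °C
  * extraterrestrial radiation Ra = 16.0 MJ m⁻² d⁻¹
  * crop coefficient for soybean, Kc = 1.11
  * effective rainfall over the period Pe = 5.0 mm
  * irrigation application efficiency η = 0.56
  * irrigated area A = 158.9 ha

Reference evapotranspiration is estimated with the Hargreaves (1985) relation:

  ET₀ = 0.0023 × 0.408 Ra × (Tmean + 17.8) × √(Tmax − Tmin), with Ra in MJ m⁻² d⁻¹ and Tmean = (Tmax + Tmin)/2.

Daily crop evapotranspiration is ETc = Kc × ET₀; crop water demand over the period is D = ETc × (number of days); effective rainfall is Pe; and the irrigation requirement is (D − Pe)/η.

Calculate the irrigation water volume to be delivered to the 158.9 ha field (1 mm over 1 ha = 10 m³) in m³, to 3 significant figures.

54300 m³

Tmean = (25.9 + 9.0)/2 = 17.45 °C
0.408 Ra = 0.408 × 16.0 = 6.5280 mm/d equivalent
ET₀ = 0.0023 × 6.5280 × (17.45 + 17.8) × √16.9 = 0.0023 × 6.5280 × 35.25 × 4.1110 = 2.1758 mm/d
ETc = Kc × ET₀ = 1.11 × 2.1758 = 2.4151 mm/d
Crop demand D = ETc × 10 d = 2.4151 × 10 = 24.151 mm
D − Pe = 24.151 − 5.0 = 19.151 mm
Gross irrigation = 19.151 / 0.56 = 34.198 mm
Volume = 34.198 mm × 158.9 ha × 10 = 54340.6 m³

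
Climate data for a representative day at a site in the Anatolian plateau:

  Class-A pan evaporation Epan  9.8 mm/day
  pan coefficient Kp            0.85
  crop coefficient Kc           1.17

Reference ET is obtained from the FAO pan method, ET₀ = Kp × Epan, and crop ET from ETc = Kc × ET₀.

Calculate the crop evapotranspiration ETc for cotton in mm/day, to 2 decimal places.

9.75 mm/day

ET₀ = 0.85 × 9.8 = 8.3300 mm/d
ETc = Kc × ET₀ = 1.17 × 8.3300 = 9.7461 mm/d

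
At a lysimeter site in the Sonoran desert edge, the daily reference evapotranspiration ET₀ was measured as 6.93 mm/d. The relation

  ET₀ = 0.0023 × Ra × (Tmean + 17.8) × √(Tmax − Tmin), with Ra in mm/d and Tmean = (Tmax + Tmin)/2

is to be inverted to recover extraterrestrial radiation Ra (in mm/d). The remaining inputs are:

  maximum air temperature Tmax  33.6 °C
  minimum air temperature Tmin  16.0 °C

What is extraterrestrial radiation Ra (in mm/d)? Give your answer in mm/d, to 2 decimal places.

16.86 mm/d

Tmean = 24.80 °C; √ΔT = 4.1952
Ra = ET₀ / [0.0023 × (Tmean+17.8) × √ΔT] = 6.93 / (0.0023 × 42.60 × 4.1952) = 16.859 mm/d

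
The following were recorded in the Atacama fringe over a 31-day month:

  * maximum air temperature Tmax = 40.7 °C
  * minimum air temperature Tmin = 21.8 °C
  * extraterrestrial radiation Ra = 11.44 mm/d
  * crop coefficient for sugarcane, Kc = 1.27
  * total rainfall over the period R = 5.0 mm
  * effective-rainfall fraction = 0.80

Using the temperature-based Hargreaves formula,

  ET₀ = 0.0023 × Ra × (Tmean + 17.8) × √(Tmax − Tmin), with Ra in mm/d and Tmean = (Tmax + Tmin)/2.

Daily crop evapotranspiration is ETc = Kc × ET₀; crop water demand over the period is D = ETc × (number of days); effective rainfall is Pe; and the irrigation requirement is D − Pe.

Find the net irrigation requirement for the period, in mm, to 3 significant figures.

217 mm

Tmean = (40.7 + 21.8)/2 = 31.25 °C
ET₀ = 0.0023 × 11.44 × (31.25 + 17.8) × √18.9 = 0.0023 × 11.44 × 49.05 × 4.3474 = 5.6108 mm/d
ETc = Kc × ET₀ = 1.27 × 5.6108 = 7.1257 mm/d
Crop demand D = ETc × 31 d = 7.1257 × 31 = 220.897 mm
Pe = 0.80 × 5.0 = 4.000 mm
D − Pe = 220.897 − 4.000 = 216.897 mm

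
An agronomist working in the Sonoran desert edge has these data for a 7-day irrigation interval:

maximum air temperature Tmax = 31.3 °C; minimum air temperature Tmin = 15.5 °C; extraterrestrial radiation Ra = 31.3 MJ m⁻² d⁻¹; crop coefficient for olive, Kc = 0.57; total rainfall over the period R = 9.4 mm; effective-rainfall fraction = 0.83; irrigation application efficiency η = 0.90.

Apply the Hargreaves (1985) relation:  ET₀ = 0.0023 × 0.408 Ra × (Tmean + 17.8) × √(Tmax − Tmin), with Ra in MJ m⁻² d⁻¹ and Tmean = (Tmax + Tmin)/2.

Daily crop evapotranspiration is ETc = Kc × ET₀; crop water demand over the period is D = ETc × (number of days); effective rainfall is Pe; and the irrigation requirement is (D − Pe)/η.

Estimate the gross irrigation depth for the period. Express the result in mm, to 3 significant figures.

Tmean = (31.3 + 15.5)/2 = 23.40 °C
0.408 Ra = 0.408 × 31.3 = 12.7704 mm/d equivalent
ET₀ = 0.0023 × 12.7704 × (23.40 + 17.8) × √15.8 = 0.0023 × 12.7704 × 41.20 × 3.9749 = 4.8101 mm/d
ETc = Kc × ET₀ = 0.57 × 4.8101 = 2.7418 mm/d
Crop demand D = ETc × 7 d = 2.7418 × 7 = 19.193 mm
Pe = 0.83 × 9.4 = 7.802 mm
D − Pe = 19.193 − 7.802 = 11.391 mm
Gross irrigation = 11.391 / 0.90 = 12.657 mm

12.7 mm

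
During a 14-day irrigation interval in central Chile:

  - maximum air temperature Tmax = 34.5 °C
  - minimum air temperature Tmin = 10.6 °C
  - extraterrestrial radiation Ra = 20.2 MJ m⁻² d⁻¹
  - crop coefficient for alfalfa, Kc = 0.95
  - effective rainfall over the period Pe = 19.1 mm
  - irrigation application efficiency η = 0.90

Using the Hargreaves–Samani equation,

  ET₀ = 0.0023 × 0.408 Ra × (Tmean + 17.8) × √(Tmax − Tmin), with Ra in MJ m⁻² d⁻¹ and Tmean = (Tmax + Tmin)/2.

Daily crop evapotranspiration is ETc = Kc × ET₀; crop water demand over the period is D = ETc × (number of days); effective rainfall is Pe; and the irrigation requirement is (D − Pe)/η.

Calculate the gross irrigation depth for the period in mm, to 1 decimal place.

Tmean = (34.5 + 10.6)/2 = 22.55 °C
0.408 Ra = 0.408 × 20.2 = 8.2416 mm/d equivalent
ET₀ = 0.0023 × 8.2416 × (22.55 + 17.8) × √23.9 = 0.0023 × 8.2416 × 40.35 × 4.8888 = 3.7393 mm/d
ETc = Kc × ET₀ = 0.95 × 3.7393 = 3.5523 mm/d
Crop demand D = ETc × 14 d = 3.5523 × 14 = 49.732 mm
D − Pe = 49.732 − 19.1 = 30.632 mm
Gross irrigation = 30.632 / 0.90 = 34.036 mm

34.0 mm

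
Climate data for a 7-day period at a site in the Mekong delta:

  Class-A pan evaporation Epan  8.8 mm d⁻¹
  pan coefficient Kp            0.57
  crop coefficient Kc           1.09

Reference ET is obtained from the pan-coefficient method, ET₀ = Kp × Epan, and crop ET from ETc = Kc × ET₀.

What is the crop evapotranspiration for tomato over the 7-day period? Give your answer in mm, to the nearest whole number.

ET₀ = 0.57 × 8.8 = 5.0160 mm/d
ETc = Kc × ET₀ = 1.09 × 5.0160 = 5.4674 mm/d
Over 7 days: 5.4674 × 7 = 38.272 mm

38 mm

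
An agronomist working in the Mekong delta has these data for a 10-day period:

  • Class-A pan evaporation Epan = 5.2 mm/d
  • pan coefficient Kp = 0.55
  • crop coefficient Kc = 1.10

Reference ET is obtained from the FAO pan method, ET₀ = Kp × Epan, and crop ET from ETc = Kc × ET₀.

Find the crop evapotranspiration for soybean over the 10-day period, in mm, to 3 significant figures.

ET₀ = 0.55 × 5.2 = 2.8600 mm/d
ETc = Kc × ET₀ = 1.10 × 2.8600 = 3.1460 mm/d
Over 10 days: 3.1460 × 10 = 31.460 mm

31.5 mm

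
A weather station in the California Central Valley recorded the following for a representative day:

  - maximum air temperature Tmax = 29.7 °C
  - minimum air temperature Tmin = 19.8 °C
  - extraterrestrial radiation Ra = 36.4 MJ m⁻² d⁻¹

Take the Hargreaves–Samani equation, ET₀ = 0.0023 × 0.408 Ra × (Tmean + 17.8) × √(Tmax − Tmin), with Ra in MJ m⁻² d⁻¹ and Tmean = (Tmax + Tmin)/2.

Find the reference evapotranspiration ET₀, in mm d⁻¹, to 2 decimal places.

4.57 mm d⁻¹

Tmean = (29.7 + 19.8)/2 = 24.75 °C
0.408 Ra = 0.408 × 36.4 = 14.8512 mm/d equivalent
ET₀ = 0.0023 × 14.8512 × (24.75 + 17.8) × √9.9 = 0.0023 × 14.8512 × 42.55 × 3.1464 = 4.5730 mm/d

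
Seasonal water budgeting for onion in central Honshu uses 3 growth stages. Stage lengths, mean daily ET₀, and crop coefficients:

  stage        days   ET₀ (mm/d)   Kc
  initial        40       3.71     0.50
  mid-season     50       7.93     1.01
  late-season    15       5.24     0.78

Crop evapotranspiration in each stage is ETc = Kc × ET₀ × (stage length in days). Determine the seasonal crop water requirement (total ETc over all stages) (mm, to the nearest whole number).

536 mm

initial: 0.50 × 3.71 × 40 = 74.20 mm
mid-season: 1.01 × 7.93 × 50 = 400.47 mm
late-season: 0.78 × 5.24 × 15 = 61.31 mm
Seasonal total = 535.98 mm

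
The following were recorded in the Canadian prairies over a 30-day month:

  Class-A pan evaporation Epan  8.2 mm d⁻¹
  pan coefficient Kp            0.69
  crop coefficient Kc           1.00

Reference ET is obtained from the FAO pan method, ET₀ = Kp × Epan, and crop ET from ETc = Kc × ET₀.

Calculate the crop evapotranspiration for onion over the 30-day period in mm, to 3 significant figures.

170 mm

ET₀ = 0.69 × 8.2 = 5.6580 mm/d
ETc = Kc × ET₀ = 1.00 × 5.6580 = 5.6580 mm/d
Over 30 days: 5.6580 × 30 = 169.740 mm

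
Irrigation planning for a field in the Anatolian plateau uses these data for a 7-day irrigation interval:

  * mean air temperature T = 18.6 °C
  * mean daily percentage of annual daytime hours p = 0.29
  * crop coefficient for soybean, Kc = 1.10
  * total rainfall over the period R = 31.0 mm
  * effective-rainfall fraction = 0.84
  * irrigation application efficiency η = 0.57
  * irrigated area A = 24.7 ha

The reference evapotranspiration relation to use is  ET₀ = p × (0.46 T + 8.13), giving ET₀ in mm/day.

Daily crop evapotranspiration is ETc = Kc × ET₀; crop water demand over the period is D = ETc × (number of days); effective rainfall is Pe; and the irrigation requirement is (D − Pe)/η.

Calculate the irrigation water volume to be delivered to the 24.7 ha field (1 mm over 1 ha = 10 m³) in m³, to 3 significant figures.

ET₀ = 0.29 × (0.46 × 18.6 + 8.13) = 0.29 × 16.686 = 4.8389 mm/d
ETc = Kc × ET₀ = 1.10 × 4.8389 = 5.3228 mm/d
Crop demand D = ETc × 7 d = 5.3228 × 7 = 37.260 mm
Pe = 0.84 × 31.0 = 26.040 mm
D − Pe = 37.260 − 26.040 = 11.220 mm
Gross irrigation = 11.220 / 0.57 = 19.684 mm
Volume = 19.684 mm × 24.7 ha × 10 = 4861.9 m³

4860 m³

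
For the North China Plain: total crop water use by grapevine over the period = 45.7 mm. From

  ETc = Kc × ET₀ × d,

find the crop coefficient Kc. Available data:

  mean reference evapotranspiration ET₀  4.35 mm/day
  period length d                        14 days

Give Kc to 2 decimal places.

ETc = Kc × ET₀ × d  ⇒  Kc = ETc / (ET₀ × d)
Kc = 45.7 / (4.35 × 14) = 45.7 / 60.90 = 0.7504

0.75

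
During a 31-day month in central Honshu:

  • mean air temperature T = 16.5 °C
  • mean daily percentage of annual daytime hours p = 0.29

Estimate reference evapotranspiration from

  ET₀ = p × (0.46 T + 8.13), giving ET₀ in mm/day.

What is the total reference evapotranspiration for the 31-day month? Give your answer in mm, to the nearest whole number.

141 mm

ET₀ = 0.29 × (0.46 × 16.5 + 8.13) = 0.29 × 15.720 = 4.5588 mm/d
Monthly total = 4.5588 × 31 = 141.323 mm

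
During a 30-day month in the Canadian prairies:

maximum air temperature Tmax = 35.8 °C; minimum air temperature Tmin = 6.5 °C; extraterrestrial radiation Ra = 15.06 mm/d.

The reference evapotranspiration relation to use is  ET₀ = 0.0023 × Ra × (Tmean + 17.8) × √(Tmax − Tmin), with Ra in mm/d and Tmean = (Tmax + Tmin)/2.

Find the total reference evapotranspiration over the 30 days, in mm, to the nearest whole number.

Tmean = (35.8 + 6.5)/2 = 21.15 °C
ET₀ = 0.0023 × 15.06 × (21.15 + 17.8) × √29.3 = 0.0023 × 15.06 × 38.95 × 5.4129 = 7.3028 mm/d
Over 30 days: 7.3028 × 30 = 219.084 mm

219 mm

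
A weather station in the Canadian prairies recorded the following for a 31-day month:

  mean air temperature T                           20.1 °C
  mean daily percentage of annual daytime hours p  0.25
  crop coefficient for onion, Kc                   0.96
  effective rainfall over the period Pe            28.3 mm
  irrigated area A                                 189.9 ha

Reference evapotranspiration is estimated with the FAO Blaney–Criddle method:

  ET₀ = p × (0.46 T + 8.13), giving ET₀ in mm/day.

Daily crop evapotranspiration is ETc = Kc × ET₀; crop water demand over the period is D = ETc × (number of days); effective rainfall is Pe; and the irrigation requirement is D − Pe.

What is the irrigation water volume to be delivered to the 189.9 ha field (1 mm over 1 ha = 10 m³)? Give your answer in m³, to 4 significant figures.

ET₀ = 0.25 × (0.46 × 20.1 + 8.13) = 0.25 × 17.376 = 4.3440 mm/d
ETc = Kc × ET₀ = 0.96 × 4.3440 = 4.1702 mm/d
Crop demand D = ETc × 31 d = 4.1702 × 31 = 129.276 mm
D − Pe = 129.276 − 28.3 = 100.976 mm
Volume = 100.976 mm × 189.9 ha × 10 = 191753.4 m³

191800 m³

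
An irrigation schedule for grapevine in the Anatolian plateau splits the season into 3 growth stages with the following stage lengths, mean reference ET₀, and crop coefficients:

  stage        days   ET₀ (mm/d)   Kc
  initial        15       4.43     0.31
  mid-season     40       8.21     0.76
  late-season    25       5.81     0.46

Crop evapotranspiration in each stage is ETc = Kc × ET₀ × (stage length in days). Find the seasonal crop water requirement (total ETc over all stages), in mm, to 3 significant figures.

337 mm

initial: 0.31 × 4.43 × 15 = 20.60 mm
mid-season: 0.76 × 8.21 × 40 = 249.58 mm
late-season: 0.46 × 5.81 × 25 = 66.82 mm
Seasonal total = 337.00 mm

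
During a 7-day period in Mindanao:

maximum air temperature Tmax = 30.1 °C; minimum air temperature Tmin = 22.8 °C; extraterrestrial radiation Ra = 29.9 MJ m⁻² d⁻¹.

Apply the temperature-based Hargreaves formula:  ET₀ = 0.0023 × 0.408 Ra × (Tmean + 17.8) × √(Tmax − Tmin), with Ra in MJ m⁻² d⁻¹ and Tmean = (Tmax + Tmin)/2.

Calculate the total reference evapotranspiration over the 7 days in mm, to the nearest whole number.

23 mm

Tmean = (30.1 + 22.8)/2 = 26.45 °C
0.408 Ra = 0.408 × 29.9 = 12.1992 mm/d equivalent
ET₀ = 0.0023 × 12.1992 × (26.45 + 17.8) × √7.3 = 0.0023 × 12.1992 × 44.25 × 2.7019 = 3.3546 mm/d
Over 7 days: 3.3546 × 7 = 23.482 mm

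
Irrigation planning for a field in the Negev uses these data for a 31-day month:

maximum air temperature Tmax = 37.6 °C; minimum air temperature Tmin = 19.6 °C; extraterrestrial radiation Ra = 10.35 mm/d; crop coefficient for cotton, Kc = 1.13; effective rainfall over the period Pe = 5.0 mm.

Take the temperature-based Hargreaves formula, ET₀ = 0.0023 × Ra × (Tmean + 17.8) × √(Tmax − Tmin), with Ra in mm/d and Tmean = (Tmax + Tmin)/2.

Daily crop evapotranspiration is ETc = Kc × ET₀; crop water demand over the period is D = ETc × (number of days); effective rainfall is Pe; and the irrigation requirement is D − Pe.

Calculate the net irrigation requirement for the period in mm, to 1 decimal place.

159.2 mm

Tmean = (37.6 + 19.6)/2 = 28.60 °C
ET₀ = 0.0023 × 10.35 × (28.60 + 17.8) × √18.0 = 0.0023 × 10.35 × 46.40 × 4.2426 = 4.6862 mm/d
ETc = Kc × ET₀ = 1.13 × 4.6862 = 5.2954 mm/d
Crop demand D = ETc × 31 d = 5.2954 × 31 = 164.157 mm
D − Pe = 164.157 − 5.0 = 159.157 mm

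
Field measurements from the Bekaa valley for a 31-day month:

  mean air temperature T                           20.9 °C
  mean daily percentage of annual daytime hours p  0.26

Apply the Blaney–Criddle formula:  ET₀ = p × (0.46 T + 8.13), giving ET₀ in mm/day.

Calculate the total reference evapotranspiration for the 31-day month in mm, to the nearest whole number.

143 mm

ET₀ = 0.26 × (0.46 × 20.9 + 8.13) = 0.26 × 17.744 = 4.6134 mm/d
Monthly total = 4.6134 × 31 = 143.015 mm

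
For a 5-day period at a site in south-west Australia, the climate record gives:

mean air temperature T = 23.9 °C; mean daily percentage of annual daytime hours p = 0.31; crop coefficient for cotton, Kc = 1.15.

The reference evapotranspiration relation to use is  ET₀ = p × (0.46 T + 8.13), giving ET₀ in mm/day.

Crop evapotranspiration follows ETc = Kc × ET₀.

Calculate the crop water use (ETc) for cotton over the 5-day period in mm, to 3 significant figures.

ET₀ = 0.31 × (0.46 × 23.9 + 8.13) = 0.31 × 19.124 = 5.9284 mm/d
ETc = Kc × ET₀ = 1.15 × 5.9284 = 6.8177 mm/d
Over 5 days: 6.8177 × 5 = 34.089 mm

34.1 mm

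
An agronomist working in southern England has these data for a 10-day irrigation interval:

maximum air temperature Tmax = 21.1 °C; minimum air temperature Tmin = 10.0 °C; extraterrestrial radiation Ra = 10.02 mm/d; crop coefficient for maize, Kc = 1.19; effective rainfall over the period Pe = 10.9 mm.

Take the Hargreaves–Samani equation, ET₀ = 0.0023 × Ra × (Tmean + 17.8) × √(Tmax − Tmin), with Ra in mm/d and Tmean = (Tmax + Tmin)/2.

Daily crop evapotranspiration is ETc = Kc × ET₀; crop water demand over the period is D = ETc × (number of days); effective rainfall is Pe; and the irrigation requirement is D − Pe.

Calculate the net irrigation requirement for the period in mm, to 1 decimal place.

Tmean = (21.1 + 10.0)/2 = 15.55 °C
ET₀ = 0.0023 × 10.02 × (15.55 + 17.8) × √11.1 = 0.0023 × 10.02 × 33.35 × 3.3317 = 2.5607 mm/d
ETc = Kc × ET₀ = 1.19 × 2.5607 = 3.0472 mm/d
Crop demand D = ETc × 10 d = 3.0472 × 10 = 30.472 mm
D − Pe = 30.472 − 10.9 = 19.572 mm

19.6 mm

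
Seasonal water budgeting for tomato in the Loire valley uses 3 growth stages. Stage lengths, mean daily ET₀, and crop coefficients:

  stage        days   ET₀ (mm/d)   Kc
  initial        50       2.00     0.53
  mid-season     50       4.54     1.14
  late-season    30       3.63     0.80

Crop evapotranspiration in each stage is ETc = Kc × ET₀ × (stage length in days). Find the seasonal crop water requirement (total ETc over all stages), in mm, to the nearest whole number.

399 mm

initial: 0.53 × 2.00 × 50 = 53.00 mm
mid-season: 1.14 × 4.54 × 50 = 258.78 mm
late-season: 0.80 × 3.63 × 30 = 87.12 mm
Seasonal total = 398.90 mm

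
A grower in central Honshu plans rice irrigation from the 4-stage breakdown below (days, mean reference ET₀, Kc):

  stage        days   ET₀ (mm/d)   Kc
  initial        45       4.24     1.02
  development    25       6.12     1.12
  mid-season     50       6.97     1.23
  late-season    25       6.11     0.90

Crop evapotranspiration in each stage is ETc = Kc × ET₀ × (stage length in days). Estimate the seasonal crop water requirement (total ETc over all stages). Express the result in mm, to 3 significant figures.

initial: 1.02 × 4.24 × 45 = 194.62 mm
development: 1.12 × 6.12 × 25 = 171.36 mm
mid-season: 1.23 × 6.97 × 50 = 428.66 mm
late-season: 0.90 × 6.11 × 25 = 137.48 mm
Seasonal total = 932.12 mm

932 mm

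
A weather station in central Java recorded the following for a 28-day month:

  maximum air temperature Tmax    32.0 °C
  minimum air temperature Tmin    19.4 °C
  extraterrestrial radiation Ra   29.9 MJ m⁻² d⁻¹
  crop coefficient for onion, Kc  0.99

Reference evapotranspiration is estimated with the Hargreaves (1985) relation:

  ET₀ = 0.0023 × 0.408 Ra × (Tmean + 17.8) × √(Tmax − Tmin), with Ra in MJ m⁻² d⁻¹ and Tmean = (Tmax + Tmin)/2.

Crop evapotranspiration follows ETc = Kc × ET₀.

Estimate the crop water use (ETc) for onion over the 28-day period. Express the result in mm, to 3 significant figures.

120 mm

Tmean = (32.0 + 19.4)/2 = 25.70 °C
0.408 Ra = 0.408 × 29.9 = 12.1992 mm/d equivalent
ET₀ = 0.0023 × 12.1992 × (25.70 + 17.8) × √12.6 = 0.0023 × 12.1992 × 43.50 × 3.5496 = 4.3324 mm/d
ETc = Kc × ET₀ = 0.99 × 4.3324 = 4.2891 mm/d
Over 28 days: 4.2891 × 28 = 120.095 mm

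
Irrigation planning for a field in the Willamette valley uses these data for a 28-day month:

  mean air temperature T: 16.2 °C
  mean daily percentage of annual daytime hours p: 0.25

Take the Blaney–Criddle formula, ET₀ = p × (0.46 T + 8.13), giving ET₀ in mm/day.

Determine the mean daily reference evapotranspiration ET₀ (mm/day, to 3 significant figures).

ET₀ = 0.25 × (0.46 × 16.2 + 8.13) = 0.25 × 15.582 = 3.8955 mm/d

3.90 mm/day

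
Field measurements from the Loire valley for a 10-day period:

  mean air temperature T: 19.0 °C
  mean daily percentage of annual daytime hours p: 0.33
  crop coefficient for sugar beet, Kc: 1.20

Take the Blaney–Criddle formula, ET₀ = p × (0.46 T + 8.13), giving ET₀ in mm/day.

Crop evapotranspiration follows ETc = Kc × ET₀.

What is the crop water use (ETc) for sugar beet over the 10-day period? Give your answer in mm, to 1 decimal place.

66.8 mm

ET₀ = 0.33 × (0.46 × 19.0 + 8.13) = 0.33 × 16.870 = 5.5671 mm/d
ETc = Kc × ET₀ = 1.20 × 5.5671 = 6.6805 mm/d
Over 10 days: 6.6805 × 10 = 66.805 mm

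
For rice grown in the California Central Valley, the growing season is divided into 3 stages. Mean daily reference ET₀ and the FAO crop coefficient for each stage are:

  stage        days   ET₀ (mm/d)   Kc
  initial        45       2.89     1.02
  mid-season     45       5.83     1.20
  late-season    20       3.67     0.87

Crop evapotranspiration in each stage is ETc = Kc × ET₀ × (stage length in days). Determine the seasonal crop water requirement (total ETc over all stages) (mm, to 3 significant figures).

initial: 1.02 × 2.89 × 45 = 132.65 mm
mid-season: 1.20 × 5.83 × 45 = 314.82 mm
late-season: 0.87 × 3.67 × 20 = 63.86 mm
Seasonal total = 511.33 mm

511 mm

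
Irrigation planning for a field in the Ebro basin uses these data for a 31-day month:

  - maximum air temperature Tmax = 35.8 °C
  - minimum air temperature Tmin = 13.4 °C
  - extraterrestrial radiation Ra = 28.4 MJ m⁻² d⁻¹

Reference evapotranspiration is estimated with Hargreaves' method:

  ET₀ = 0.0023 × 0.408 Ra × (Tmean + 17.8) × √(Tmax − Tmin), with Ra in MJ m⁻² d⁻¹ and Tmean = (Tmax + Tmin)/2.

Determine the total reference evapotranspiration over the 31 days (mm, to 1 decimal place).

Tmean = (35.8 + 13.4)/2 = 24.60 °C
0.408 Ra = 0.408 × 28.4 = 11.5872 mm/d equivalent
ET₀ = 0.0023 × 11.5872 × (24.60 + 17.8) × √22.4 = 0.0023 × 11.5872 × 42.40 × 4.7329 = 5.3481 mm/d
Over 31 days: 5.3481 × 31 = 165.791 mm

165.8 mm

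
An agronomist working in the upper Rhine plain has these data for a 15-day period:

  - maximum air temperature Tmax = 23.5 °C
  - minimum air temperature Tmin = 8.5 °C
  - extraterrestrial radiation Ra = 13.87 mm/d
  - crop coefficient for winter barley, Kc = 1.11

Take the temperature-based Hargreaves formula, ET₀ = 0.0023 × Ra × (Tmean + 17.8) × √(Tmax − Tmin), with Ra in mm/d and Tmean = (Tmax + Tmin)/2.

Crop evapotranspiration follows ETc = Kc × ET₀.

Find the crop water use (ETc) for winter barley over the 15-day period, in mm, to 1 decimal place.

Tmean = (23.5 + 8.5)/2 = 16.00 °C
ET₀ = 0.0023 × 13.87 × (16.00 + 17.8) × √15.0 = 0.0023 × 13.87 × 33.80 × 3.8730 = 4.1761 mm/d
ETc = Kc × ET₀ = 1.11 × 4.1761 = 4.6355 mm/d
Over 15 days: 4.6355 × 15 = 69.533 mm

69.5 mm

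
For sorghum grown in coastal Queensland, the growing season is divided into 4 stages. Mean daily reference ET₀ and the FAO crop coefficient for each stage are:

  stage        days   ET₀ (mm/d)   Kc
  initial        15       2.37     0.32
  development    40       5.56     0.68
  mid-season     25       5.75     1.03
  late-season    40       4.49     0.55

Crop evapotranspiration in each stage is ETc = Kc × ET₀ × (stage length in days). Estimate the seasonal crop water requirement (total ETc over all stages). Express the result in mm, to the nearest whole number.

409 mm

initial: 0.32 × 2.37 × 15 = 11.38 mm
development: 0.68 × 5.56 × 40 = 151.23 mm
mid-season: 1.03 × 5.75 × 25 = 148.06 mm
late-season: 0.55 × 4.49 × 40 = 98.78 mm
Seasonal total = 409.45 mm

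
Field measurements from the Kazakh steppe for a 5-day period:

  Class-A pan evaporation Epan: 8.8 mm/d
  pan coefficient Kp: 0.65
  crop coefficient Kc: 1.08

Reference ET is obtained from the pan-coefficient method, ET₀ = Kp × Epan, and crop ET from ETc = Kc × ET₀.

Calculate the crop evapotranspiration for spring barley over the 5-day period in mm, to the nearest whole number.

ET₀ = 0.65 × 8.8 = 5.7200 mm/d
ETc = Kc × ET₀ = 1.08 × 5.7200 = 6.1776 mm/d
Over 5 days: 6.1776 × 5 = 30.888 mm

31 mm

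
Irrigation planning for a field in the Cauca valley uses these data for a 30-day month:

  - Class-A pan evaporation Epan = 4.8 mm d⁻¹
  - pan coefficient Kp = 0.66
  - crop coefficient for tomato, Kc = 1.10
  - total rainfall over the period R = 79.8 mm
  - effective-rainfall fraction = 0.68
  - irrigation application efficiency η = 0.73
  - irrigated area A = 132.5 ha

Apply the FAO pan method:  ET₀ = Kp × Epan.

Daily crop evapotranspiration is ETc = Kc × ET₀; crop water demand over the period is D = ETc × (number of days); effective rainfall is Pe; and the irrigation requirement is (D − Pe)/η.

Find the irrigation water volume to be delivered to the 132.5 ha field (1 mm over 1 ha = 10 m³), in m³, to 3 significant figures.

91300 m³

ET₀ = 0.66 × 4.8 = 3.1680 mm/d
ETc = Kc × ET₀ = 1.10 × 3.1680 = 3.4848 mm/d
Crop demand D = ETc × 30 d = 3.4848 × 30 = 104.544 mm
Pe = 0.68 × 79.8 = 54.264 mm
D − Pe = 104.544 − 54.264 = 50.280 mm
Gross irrigation = 50.280 / 0.73 = 68.877 mm
Volume = 68.877 mm × 132.5 ha × 10 = 91262.0 m³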